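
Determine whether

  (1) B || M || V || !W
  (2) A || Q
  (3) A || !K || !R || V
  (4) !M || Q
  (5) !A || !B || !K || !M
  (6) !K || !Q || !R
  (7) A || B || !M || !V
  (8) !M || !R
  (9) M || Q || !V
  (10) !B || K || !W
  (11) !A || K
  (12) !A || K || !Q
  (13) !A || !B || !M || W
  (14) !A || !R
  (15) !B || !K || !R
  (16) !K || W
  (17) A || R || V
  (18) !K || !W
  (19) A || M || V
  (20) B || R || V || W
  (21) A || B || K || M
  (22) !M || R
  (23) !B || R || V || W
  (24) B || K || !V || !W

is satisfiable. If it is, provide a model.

A = False, V = True, M = False, Q = True, W = False, R = True, K = False, B = True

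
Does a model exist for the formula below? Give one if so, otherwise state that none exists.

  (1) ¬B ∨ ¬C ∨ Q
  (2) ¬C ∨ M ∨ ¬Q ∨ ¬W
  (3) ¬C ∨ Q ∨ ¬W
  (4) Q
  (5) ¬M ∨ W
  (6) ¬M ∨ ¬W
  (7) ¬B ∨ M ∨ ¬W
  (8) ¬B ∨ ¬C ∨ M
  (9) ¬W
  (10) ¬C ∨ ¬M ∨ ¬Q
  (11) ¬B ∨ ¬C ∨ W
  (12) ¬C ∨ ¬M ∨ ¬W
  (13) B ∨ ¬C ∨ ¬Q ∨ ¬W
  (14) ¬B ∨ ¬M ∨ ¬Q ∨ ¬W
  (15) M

Case W = True:
  Clause (¬W) is falsified — contradiction.
Case W = False:
  (Q) forces Q = True.
  (¬M ∨ W) forces M = False.
  Clause (M) is falsified — contradiction.
Both cases fail, so the formula is unsatisfiable.

Unsatisfiable — no assignment works.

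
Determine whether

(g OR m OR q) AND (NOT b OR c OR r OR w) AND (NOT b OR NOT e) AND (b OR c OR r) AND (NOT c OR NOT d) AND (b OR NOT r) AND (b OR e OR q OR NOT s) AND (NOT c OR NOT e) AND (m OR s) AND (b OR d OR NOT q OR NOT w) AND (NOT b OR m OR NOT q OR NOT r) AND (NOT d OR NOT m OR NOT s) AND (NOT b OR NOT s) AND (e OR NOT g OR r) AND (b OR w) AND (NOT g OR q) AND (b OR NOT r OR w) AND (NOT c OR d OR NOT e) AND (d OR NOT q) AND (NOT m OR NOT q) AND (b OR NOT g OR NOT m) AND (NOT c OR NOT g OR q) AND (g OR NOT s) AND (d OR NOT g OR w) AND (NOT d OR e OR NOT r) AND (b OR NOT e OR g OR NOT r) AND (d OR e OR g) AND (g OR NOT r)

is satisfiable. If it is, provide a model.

b = True, c = False, g = False, q = False, m = True, w = True, e = False, d = True, s = False, r = False

Set b = True.
  then (NOT b OR NOT e) forces e = False.
  then (NOT b OR NOT s) forces s = False.
  then (m OR s) forces m = True.
  then (NOT m OR NOT q) forces q = False.
  then (NOT g OR q) forces g = False.
  then (d OR e OR g) forces d = True.
  then (g OR NOT r) forces r = False.
  then (NOT c OR NOT d) forces c = False.
  then (NOT b OR c OR r OR w) forces w = True.
All clauses satisfied.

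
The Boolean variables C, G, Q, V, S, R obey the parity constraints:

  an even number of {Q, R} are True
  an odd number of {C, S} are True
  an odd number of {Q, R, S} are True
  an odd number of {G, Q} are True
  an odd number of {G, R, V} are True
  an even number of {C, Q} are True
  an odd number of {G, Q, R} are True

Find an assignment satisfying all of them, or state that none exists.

C: False, G: True, Q: False, V: False, S: True, R: False

{Q, R}: 0 true → even ✓
{C, S}: 1 true → odd ✓
{Q, R, S}: 1 true → odd ✓
{G, Q}: 1 true → odd ✓
{G, R, V}: 1 true → odd ✓
{C, Q}: 0 true → even ✓
{G, Q, R}: 1 true → odd ✓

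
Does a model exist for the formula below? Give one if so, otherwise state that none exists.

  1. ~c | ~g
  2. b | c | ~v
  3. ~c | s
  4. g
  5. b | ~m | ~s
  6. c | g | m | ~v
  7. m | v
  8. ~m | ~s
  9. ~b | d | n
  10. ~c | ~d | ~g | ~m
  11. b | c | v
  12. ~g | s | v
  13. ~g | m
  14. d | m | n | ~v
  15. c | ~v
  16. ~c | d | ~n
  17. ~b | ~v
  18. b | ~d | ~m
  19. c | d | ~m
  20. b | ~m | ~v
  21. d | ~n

UNSATISFIABLE

Case g = True:
  (~c | ~g) forces c = False.
  (~g | m) forces m = True.
  (~m | ~s) forces s = False.
  (~g | s | v) forces v = True.
  Clause (c | ~v) is falsified — contradiction.
Case g = False:
  Clause (g) is falsified — contradiction.
Both cases fail, so the formula is unsatisfiable.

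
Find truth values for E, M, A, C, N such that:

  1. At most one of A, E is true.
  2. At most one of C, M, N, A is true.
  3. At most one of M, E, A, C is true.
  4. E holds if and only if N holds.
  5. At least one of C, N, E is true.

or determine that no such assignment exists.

E = False; M = False; A = False; C = True; N = False

  (1) {A, E}: 0 true — at most one ✓
  (2) {C, M, N, A}: 1 true — at most one ✓
  (3) {M, E, A, C}: 1 true — at most one ✓
  (4) E=F, N=F — same ✓
  (5) {C, N, E}: 1 true — at least one ✓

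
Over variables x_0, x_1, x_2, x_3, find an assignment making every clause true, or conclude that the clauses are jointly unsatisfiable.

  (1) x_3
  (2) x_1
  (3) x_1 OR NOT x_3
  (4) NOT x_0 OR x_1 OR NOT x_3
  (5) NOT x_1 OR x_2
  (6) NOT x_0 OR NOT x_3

x_0=F, x_1=T, x_2=T, x_3=T

Unit clause (x_3) forces x_3 = True.
Unit clause (x_1) forces x_1 = True.
In (NOT x_1 OR x_2) only x_2 is left, so x_2 = True.
In (NOT x_0 OR NOT x_3) only NOT x_0 is left, so x_0 = False.
All clauses satisfied.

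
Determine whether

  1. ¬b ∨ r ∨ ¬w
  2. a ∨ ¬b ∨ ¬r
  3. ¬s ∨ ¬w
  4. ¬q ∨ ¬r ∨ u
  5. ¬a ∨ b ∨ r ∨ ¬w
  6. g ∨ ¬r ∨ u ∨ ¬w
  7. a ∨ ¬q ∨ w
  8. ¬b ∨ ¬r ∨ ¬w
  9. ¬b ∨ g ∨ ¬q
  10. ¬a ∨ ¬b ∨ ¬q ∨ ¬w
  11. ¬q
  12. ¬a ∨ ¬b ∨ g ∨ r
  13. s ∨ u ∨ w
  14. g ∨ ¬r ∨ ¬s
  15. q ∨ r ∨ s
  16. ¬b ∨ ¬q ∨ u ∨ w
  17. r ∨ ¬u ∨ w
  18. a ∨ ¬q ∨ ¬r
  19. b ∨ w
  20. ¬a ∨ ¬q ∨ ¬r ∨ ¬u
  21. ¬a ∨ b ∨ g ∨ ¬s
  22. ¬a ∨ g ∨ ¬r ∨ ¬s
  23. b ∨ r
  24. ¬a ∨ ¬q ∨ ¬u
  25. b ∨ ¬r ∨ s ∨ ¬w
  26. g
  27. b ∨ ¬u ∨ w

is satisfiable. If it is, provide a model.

r=T; u=T; s=T; w=F; g=T; a=T; b=T; q=F

Unit clause (¬q) forces q = False.
Unit clause (g) forces g = True.
Set r = True.
Set u = True.
Set s = True.
  then (¬s ∨ ¬w) forces w = False.
  then (b ∨ w) forces b = True.
  then (a ∨ ¬b ∨ ¬r) forces a = True.
All clauses satisfied.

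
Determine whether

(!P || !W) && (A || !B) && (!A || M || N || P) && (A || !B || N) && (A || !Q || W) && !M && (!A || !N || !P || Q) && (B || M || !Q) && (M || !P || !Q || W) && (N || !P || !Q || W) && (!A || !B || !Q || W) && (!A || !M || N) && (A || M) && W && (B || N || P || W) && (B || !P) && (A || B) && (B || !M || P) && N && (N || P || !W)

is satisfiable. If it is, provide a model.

Unit clause (!M) forces M = False.
In (A || M) only A is left, so A = True.
Unit clause (W) forces W = True.
Unit clause (N) forces N = True.
In (!P || !W) only !P is left, so P = False.
Set Q = True.
  then (B || M || !Q) forces B = True.
All clauses satisfied.

A = True, M = False, Q = True, B = True, N = True, P = False, W = True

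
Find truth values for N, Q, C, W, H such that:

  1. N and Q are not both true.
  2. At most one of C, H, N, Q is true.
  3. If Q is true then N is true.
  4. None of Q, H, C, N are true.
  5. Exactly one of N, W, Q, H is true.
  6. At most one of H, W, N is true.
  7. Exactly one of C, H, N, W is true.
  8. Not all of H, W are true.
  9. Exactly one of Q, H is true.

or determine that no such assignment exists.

Unsatisfiable — no assignment works.

Case Q = True:
  Constraint (4) is violated (Q=T) — contradiction.
Case Q = False:
  (4) forces H = False.
  Constraint (9) is violated (Q=F, H=F) — contradiction.
Both cases fail — unsatisfiable.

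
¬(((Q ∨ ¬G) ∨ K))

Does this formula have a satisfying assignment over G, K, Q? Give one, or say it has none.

G=T, K=F, Q=F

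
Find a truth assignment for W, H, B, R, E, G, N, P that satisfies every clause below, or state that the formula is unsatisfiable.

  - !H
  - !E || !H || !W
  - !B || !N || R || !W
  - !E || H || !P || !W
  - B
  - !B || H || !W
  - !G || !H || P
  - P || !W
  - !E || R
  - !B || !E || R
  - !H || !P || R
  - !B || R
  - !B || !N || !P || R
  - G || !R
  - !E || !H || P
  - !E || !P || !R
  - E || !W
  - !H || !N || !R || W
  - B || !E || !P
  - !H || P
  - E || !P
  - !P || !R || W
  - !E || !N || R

W=F; H=F; B=T; R=T; E=F; G=T; N=T; P=F

Unit clause (!H) forces H = False.
Unit clause (B) forces B = True.
In (!B || H || !W) only !W is left, so W = False.
In (!B || R) only R is left, so R = True.
In (G || !R) only G is left, so G = True.
In (!P || !R || W) only !P is left, so P = False.
Set E = False.
Set N = True.
All clauses satisfied.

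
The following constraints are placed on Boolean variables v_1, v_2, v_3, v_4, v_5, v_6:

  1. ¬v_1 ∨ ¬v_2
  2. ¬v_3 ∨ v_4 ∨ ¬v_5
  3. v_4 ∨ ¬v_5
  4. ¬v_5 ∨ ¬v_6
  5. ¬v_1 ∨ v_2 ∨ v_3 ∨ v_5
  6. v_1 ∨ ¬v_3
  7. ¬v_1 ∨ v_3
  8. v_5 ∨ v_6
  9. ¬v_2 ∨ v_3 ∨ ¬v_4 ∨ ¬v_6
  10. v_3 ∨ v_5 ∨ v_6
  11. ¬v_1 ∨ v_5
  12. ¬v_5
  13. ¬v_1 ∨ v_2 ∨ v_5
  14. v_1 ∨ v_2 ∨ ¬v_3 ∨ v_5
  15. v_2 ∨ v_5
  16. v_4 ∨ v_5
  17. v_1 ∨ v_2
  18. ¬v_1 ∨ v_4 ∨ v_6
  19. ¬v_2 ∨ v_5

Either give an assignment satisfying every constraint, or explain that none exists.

The formula is unsatisfiable.

Case v_2 = True:
  (¬v_1 ∨ ¬v_2) forces v_1 = False.
  (v_1 ∨ ¬v_3) forces v_3 = False.
  (¬v_5) forces v_5 = False.
  Clause (¬v_2 ∨ v_5) is falsified — contradiction.
Case v_2 = False:
  (¬v_5) forces v_5 = False.
  Clause (v_2 ∨ v_5) is falsified — contradiction.
Both cases fail, so the formula is unsatisfiable.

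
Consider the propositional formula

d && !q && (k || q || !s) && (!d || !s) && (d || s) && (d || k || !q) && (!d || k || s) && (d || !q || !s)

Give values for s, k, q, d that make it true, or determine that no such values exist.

Unit clause (d) forces d = True.
Unit clause (!q) forces q = False.
In (!d || !s) only !s is left, so s = False.
In (!d || k || s) only k is left, so k = True.
All clauses satisfied.

s=F, k=T, q=F, d=T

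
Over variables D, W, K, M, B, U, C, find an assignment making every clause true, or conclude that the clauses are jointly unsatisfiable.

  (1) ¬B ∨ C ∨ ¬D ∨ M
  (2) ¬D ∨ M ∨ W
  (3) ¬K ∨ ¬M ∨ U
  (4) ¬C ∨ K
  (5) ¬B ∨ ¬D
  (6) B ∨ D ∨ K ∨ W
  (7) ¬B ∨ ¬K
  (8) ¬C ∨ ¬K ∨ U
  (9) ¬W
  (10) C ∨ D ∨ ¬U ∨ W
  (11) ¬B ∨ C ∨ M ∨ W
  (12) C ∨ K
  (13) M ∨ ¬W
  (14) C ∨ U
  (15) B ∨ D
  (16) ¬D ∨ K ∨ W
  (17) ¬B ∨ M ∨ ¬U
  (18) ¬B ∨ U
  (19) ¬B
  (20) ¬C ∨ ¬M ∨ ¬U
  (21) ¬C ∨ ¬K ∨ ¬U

D: True; W: False; K: True; M: True; B: False; U: True; C: False

Unit clause (¬W) forces W = False.
Unit clause (¬B) forces B = False.
In (B ∨ D) only D is left, so D = True.
In (¬D ∨ K ∨ W) only K is left, so K = True.
In (¬D ∨ M ∨ W) only M is left, so M = True.
In (¬K ∨ ¬M ∨ U) only U is left, so U = True.
In (¬C ∨ ¬M ∨ ¬U) only ¬C is left, so C = False.
All clauses satisfied.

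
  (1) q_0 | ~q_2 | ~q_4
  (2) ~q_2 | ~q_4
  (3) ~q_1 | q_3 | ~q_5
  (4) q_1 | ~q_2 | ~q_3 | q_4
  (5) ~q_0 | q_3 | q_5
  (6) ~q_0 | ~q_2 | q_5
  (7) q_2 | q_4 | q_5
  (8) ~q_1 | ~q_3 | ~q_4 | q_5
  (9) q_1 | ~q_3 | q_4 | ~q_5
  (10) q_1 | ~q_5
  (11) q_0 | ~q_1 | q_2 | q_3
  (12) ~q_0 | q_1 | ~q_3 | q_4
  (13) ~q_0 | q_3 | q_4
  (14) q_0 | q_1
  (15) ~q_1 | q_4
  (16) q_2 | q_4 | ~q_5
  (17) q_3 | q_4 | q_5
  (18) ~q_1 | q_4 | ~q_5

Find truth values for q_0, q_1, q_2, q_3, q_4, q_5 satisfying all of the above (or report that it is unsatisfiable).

Set q_0 = True.
Set q_1 = False.
  then (q_1 | ~q_5) forces q_5 = False.
  then (~q_0 | q_3 | q_5) forces q_3 = True.
  then (~q_0 | ~q_2 | q_5) forces q_2 = False.
  then (q_2 | q_4 | q_5) forces q_4 = True.
All clauses satisfied.

q_0: True; q_1: False; q_2: False; q_3: True; q_4: True; q_5: False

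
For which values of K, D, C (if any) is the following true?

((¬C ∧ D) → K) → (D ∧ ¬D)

K = False; D = True; C = False

  ((¬C ∧ D) → K) → (D ∧ ¬D) = True
    (¬C ∧ D) → K = False
      ¬C ∧ D = True
        ¬C = True
    D ∧ ¬D = False
      ¬D = False
The formula evaluates to True.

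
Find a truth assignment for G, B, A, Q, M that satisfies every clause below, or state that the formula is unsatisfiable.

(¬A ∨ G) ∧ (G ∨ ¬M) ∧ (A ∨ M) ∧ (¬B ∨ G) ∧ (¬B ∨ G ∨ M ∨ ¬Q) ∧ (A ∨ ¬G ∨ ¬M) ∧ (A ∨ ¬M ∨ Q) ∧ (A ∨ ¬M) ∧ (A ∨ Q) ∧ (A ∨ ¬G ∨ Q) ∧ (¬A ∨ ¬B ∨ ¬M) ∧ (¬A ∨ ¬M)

Try G = False:
  (¬A ∨ G) forces A = False.
  (G ∨ ¬M) forces M = False.
  clause (A ∨ M) is falsified — backtrack.
So G = True.
Set B = True.
Set A = True.
  then (¬A ∨ ¬B ∨ ¬M) forces M = False.
Set Q = False.
All clauses satisfied.

G = True, B = True, A = True, Q = False, M = False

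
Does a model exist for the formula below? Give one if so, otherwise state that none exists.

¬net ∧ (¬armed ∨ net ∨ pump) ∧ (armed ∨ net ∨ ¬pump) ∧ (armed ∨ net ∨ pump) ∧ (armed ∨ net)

Unit clause (¬net) forces net = False.
In (armed ∨ net) only armed is left, so armed = True.
In (¬armed ∨ net ∨ pump) only pump is left, so pump = True.
All clauses satisfied.

armed = True; pump = True; net = False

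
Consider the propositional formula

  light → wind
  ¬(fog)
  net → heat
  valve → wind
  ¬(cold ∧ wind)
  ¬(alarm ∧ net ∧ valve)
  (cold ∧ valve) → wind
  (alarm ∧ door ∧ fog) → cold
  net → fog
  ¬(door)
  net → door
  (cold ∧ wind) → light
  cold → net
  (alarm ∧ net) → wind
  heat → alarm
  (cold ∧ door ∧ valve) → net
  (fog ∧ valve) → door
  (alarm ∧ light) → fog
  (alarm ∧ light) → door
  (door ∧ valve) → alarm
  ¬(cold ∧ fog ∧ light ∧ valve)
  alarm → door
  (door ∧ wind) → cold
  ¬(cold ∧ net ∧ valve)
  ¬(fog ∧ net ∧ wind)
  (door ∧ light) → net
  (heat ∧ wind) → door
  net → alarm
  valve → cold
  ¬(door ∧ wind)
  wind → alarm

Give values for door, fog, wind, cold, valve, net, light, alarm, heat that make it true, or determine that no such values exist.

door = False, fog = False, wind = False, cold = False, valve = False, net = False, light = False, alarm = False, heat = False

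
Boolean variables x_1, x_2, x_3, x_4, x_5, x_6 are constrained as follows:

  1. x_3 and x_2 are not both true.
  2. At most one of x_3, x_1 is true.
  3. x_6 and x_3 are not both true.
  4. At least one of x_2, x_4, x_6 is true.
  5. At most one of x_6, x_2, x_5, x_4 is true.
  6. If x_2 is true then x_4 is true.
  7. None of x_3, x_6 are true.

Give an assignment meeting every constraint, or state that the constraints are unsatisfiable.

x_1: True, x_2: False, x_3: False, x_4: True, x_5: False, x_6: False

  (1) x_3=F, x_2=F — not both ✓
  (2) {x_3, x_1}: 1 true — at most one ✓
  (3) x_6=F, x_3=F — not both ✓
  (4) {x_2, x_4, x_6}: 1 true — at least one ✓
  (5) {x_6, x_2, x_5, x_4}: 1 true — at most one ✓
  (6) x_2=F ⇒ x_4: vacuous ✓
  (7) {x_3, x_6}: 0 true — none ✓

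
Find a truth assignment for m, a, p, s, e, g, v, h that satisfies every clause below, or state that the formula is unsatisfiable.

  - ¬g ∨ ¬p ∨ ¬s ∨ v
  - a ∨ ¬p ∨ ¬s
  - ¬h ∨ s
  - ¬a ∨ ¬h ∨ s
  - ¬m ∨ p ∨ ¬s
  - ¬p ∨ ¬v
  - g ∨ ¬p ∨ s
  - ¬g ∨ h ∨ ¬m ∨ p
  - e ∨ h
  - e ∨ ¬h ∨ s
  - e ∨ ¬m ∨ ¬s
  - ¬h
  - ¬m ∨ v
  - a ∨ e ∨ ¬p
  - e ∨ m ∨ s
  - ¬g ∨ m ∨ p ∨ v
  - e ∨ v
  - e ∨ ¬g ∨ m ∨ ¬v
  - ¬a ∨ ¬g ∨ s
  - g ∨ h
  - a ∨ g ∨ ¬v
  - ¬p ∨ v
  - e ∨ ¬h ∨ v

m=F; a=F; p=F; s=T; e=T; g=T; v=T; h=F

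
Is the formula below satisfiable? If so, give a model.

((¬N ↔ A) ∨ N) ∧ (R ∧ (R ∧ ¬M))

N = True, R = True, M = False, A = True

  (¬N ↔ A) ∨ N = True
    ¬N ↔ A = False
      ¬N = False
  R ∧ (R ∧ ¬M) = True
    R ∧ ¬M = True
      ¬M = True
Both conjuncts True, so the formula holds.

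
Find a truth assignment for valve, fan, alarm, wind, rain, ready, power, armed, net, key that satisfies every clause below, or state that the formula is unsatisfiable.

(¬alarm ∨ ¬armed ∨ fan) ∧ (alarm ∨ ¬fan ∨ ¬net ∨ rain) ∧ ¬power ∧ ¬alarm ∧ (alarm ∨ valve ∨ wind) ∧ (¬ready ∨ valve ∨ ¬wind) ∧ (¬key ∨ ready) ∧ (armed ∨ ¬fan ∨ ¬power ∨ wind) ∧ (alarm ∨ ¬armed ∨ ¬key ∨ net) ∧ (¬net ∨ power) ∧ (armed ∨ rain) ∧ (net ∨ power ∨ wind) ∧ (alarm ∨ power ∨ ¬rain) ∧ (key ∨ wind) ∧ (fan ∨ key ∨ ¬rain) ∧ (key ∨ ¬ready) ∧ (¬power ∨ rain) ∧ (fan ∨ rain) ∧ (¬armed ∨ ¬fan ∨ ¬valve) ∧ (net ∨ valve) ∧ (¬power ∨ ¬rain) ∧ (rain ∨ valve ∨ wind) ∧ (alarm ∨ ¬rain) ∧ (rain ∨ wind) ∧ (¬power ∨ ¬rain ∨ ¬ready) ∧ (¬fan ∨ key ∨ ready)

The formula is unsatisfiable.

Case alarm = True:
  Clause (¬alarm) is falsified — contradiction.
Case alarm = False:
  (¬power) forces power = False.
  (¬net ∨ power) forces net = False.
  (net ∨ power ∨ wind) forces wind = True.
  (alarm ∨ power ∨ ¬rain) forces rain = False.
  (armed ∨ rain) forces armed = True.
  (alarm ∨ ¬armed ∨ ¬key ∨ net) forces key = False.
  (key ∨ ¬ready) forces ready = False.
  (fan ∨ rain) forces fan = True.
  Clause (¬fan ∨ key ∨ ready) is falsified — contradiction.
Both cases fail, so the formula is unsatisfiable.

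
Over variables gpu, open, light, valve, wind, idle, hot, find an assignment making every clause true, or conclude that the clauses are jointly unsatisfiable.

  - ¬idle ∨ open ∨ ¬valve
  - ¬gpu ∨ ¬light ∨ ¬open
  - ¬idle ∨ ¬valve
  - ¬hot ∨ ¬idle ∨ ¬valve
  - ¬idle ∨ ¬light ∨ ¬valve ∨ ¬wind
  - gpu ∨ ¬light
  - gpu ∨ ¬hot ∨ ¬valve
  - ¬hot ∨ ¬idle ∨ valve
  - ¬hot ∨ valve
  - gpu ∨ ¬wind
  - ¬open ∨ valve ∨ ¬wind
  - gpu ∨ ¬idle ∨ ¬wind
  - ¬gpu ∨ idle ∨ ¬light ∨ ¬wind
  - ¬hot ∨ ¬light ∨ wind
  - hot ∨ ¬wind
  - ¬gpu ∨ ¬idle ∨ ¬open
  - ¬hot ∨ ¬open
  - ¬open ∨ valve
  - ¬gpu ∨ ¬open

gpu: False, open: False, light: False, valve: False, wind: False, idle: False, hot: False

Set gpu = False.
  then (gpu ∨ ¬light) forces light = False.
  then (gpu ∨ ¬wind) forces wind = False.
Set open = False.
Set valve = False.
  then (¬hot ∨ valve) forces hot = False.
Set idle = False.
All clauses satisfied.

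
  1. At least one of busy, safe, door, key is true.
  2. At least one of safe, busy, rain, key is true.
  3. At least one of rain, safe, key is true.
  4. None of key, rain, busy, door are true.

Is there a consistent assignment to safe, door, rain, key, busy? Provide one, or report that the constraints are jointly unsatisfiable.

safe: True; door: False; rain: False; key: False; busy: False

  (1) {busy, safe, door, key}: 1 true — at least one ✓
  (2) {safe, busy, rain, key}: 1 true — at least one ✓
  (3) {rain, safe, key}: 1 true — at least one ✓
  (4) {key, rain, busy, door}: 0 true — none ✓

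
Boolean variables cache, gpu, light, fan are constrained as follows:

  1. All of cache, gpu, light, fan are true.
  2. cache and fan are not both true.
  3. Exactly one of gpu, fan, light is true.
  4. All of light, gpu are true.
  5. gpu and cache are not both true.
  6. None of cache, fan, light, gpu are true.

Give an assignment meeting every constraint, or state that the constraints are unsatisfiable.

Case cache = True:
  Constraint (6) is violated (cache=T) — contradiction.
Case cache = False:
  Constraint (1) is violated (cache=F) — contradiction.
Both cases fail — unsatisfiable.

UNSATISFIABLE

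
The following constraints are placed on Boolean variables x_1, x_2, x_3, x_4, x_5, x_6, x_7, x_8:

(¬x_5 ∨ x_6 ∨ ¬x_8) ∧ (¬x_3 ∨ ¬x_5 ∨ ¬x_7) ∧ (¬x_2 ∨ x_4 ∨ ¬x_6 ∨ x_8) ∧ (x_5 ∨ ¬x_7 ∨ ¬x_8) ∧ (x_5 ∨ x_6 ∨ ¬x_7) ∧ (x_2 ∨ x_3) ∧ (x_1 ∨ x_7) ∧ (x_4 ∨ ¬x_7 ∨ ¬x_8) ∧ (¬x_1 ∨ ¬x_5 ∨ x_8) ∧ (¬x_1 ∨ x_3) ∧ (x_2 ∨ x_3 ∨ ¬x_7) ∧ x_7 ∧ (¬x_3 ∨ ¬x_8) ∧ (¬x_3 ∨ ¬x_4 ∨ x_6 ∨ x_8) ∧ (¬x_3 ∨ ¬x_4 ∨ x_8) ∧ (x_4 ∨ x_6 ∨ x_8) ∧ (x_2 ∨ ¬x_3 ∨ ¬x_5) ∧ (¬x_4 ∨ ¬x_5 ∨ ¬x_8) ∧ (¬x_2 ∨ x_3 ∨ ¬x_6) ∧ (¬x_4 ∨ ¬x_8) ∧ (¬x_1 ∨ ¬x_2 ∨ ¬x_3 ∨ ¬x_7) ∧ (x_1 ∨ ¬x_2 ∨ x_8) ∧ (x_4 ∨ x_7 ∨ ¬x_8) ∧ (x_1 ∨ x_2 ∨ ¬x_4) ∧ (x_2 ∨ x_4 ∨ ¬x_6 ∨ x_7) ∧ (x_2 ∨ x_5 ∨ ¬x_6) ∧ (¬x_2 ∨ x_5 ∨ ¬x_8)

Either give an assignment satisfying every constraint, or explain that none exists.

UNSATISFIABLE

Case x_4 = True:
  (x_7) forces x_7 = True.
  (¬x_4 ∨ ¬x_8) forces x_8 = False.
  (¬x_3 ∨ ¬x_4 ∨ x_8) forces x_3 = False.
  (x_2 ∨ x_3) forces x_2 = True.
  (¬x_1 ∨ x_3) forces x_1 = False.
  Clause (x_1 ∨ ¬x_2 ∨ x_8) is falsified — contradiction.
Case x_4 = False:
  (x_7) forces x_7 = True.
  (x_4 ∨ ¬x_7 ∨ ¬x_8) forces x_8 = False.
  (x_4 ∨ x_6 ∨ x_8) forces x_6 = True.
  (¬x_2 ∨ x_4 ∨ ¬x_6 ∨ x_8) forces x_2 = False.
  (x_2 ∨ x_3) forces x_3 = True.
  (¬x_3 ∨ ¬x_5 ∨ ¬x_7) forces x_5 = False.
  Clause (x_2 ∨ x_5 ∨ ¬x_6) is falsified — contradiction.
Both cases fail, so the formula is unsatisfiable.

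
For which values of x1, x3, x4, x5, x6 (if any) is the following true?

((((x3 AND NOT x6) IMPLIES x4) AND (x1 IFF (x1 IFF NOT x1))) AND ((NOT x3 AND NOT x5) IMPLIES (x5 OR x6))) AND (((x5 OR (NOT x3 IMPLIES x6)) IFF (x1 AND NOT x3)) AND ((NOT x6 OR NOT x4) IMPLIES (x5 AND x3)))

Case x3 = True: the conjunct (x5 OR (NOT x3 IMPLIES x6)) IFF (x1 AND NOT x3) becomes (x5 OR True) IFF (x1 AND False) = False.
Case x3 = False: the formula simplifies to ((x1 IFF (x1 IFF NOT x1)) AND (NOT x5 IMPLIES (x5 OR x6))) AND (((x5 OR x6) IFF x1) AND NOT ((NOT x6 OR NOT x4))).
  x6 = True: simplifies to (x1 IFF (x1 IFF NOT x1)) AND (x1 AND NOT (NOT x4)).
    x1 = True: the conjunct x1 IFF (x1 IFF NOT x1) becomes True IFF (True IFF False) = False.
    x1 = False: the conjunct x1 is False.
  x6 = False: the conjunct NOT ((NOT x6 OR NOT x4)) becomes NOT ((True OR NOT x4)) = False.
Both cases fail — unsatisfiable.

The formula is unsatisfiable.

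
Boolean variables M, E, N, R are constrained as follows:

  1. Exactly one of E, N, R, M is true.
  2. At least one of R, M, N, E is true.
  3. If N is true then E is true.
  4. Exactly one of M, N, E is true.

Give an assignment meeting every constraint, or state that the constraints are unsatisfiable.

M = True, E = False, N = False, R = False

  (1) {E, N, R, M}: 1 true — exactly one ✓
  (2) {R, M, N, E}: 1 true — at least one ✓
  (3) N=F ⇒ E: vacuous ✓
  (4) {M, N, E}: 1 true — exactly one ✓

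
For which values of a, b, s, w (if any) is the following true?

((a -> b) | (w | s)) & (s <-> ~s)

The conjunct s <-> ~s is unsatisfiable on its own:
  s=F: evaluates to False.
  s=T: evaluates to False.
So the whole conjunction is unsatisfiable.

Unsatisfiable — no assignment works.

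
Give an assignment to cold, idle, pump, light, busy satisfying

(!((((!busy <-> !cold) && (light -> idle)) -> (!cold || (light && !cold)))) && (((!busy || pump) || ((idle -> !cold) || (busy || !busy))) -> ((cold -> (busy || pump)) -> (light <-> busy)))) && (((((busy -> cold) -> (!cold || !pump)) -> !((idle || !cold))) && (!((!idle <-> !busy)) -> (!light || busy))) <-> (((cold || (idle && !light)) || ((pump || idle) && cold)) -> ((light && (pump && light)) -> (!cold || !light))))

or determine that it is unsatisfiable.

Unsatisfiable

Case cold = True: the formula simplifies to (!(!((busy && (light -> idle)))) && (((!busy || pump) || (!idle || (busy || !busy))) -> ((busy || pump) -> (light <-> busy)))) && (((!pump -> !idle) && (!((!idle <-> !busy)) -> (!light || busy))) <-> ((light && (pump && light)) -> !light)).
  busy = True: simplifies to (!(!((light -> idle))) && light) && ((!pump -> !idle) <-> ((light && (pump && light)) -> !light)).
    light = True: simplifies to !(!idle) && ((!pump -> !idle) <-> !pump).
      idle = True: simplifies to pump <-> !pump.
        pump = True: this becomes True <-> !True = False.
        pump = False: this becomes False <-> !False = False.
      idle = False: the conjunct !(!idle) becomes !(!False) = False.
    light = False: the conjunct light is False.
  busy = False: the conjunct !(!((busy && (light -> idle)))) becomes !(!False) = False.
Case cold = False: the conjunct !((((!busy <-> !cold) && (light -> idle)) -> (!cold || (light && !cold)))) becomes !(((!busy && (light -> idle)) -> True)) = False.
Both cases fail — unsatisfiable.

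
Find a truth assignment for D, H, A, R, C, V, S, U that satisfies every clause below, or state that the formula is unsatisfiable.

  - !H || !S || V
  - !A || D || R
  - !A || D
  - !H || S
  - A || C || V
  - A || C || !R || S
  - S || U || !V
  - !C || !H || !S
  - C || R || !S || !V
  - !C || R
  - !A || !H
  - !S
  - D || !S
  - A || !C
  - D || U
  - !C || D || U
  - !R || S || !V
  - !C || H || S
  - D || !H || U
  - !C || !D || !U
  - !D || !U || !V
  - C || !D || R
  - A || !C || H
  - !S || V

Unit clause (!S) forces S = False.
In (!H || S) only !H is left, so H = False.
In (!C || H || S) only !C is left, so C = False.
Set D = True.
  then (C || !D || R) forces R = True.
  then (A || C || !R || S) forces A = True.
  then (!R || S || !V) forces V = False.
Set U = False.
All clauses satisfied.

D: True, H: False, A: True, R: True, C: False, V: False, S: False, U: False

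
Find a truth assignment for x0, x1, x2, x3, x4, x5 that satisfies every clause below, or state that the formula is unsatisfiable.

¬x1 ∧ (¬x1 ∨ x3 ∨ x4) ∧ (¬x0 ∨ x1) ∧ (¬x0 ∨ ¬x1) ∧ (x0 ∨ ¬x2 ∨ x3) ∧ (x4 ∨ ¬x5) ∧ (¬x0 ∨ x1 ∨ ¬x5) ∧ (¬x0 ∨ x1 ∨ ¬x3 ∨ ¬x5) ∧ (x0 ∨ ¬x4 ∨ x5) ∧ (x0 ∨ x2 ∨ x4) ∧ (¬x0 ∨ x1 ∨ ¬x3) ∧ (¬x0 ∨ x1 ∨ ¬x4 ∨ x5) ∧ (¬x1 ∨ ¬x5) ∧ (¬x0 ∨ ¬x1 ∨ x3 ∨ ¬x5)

Unit clause (¬x1) forces x1 = False.
In (¬x0 ∨ x1) only ¬x0 is left, so x0 = False.
Set x2 = True.
  then (x0 ∨ ¬x2 ∨ x3) forces x3 = True.
Set x4 = False.
  then (x4 ∨ ¬x5) forces x5 = False.
All clauses satisfied.

x0 = False, x1 = False, x2 = True, x3 = True, x4 = False, x5 = False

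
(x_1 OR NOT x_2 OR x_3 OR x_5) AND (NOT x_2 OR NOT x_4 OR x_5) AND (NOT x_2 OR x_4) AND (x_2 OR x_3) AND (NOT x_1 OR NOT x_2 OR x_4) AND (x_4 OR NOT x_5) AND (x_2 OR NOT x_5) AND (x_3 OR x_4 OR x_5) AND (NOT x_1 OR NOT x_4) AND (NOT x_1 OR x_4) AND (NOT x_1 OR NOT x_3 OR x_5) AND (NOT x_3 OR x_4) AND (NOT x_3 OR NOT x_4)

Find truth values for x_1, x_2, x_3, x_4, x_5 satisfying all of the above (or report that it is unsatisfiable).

x_1: False, x_2: True, x_3: False, x_4: True, x_5: True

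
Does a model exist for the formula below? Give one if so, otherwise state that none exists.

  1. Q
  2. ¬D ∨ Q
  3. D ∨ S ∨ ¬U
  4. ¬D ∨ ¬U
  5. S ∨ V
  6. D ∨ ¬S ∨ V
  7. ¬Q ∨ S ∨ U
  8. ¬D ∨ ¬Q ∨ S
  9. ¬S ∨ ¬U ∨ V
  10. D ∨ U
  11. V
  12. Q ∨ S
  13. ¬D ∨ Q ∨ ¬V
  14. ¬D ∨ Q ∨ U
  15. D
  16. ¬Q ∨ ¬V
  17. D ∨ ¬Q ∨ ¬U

Unsatisfiable — no assignment works.

Case Q = True:
  (V) forces V = True.
  Clause (¬Q ∨ ¬V) is falsified — contradiction.
Case Q = False:
  Clause (Q) is falsified — contradiction.
Both cases fail, so the formula is unsatisfiable.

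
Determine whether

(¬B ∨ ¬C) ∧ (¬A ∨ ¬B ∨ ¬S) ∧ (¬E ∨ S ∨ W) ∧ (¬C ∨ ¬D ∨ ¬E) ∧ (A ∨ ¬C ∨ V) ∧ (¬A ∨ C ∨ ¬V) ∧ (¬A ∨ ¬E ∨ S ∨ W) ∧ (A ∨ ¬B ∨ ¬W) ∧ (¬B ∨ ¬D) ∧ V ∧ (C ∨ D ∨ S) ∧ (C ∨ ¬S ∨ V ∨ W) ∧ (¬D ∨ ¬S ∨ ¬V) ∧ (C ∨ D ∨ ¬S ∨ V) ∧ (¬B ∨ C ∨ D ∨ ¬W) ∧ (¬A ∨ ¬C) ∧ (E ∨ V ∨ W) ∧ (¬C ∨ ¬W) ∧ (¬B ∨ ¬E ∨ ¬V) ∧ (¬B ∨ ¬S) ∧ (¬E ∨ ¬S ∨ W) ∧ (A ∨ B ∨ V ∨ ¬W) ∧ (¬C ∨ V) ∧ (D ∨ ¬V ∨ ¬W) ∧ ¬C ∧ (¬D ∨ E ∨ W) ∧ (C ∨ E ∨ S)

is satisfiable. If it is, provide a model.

Unit clause (V) forces V = True.
Unit clause (¬C) forces C = False.
In (¬A ∨ C ∨ ¬V) only ¬A is left, so A = False.
Set S = True.
  then (¬D ∨ ¬S ∨ ¬V) forces D = False.
  then (¬B ∨ ¬S) forces B = False.
  then (D ∨ ¬V ∨ ¬W) forces W = False.
  then (¬E ∨ ¬S ∨ W) forces E = False.
All clauses satisfied.

S=T, W=F, A=F, E=F, D=F, V=T, C=F, B=F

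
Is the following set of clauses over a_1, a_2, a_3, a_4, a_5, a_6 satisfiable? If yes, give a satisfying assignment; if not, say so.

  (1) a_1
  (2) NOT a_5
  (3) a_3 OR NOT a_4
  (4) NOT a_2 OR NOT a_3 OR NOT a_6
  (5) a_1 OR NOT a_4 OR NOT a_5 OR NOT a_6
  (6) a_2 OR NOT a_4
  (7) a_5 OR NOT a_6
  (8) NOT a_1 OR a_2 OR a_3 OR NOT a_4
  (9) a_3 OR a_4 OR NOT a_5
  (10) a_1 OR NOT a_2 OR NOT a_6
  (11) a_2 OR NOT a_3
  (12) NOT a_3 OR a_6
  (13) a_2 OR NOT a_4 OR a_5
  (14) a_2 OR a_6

Unit clause (a_1) forces a_1 = True.
Unit clause (NOT a_5) forces a_5 = False.
In (a_5 OR NOT a_6) only NOT a_6 is left, so a_6 = False.
In (NOT a_3 OR a_6) only NOT a_3 is left, so a_3 = False.
In (a_2 OR a_6) only a_2 is left, so a_2 = True.
In (a_3 OR NOT a_4) only NOT a_4 is left, so a_4 = False.
All clauses satisfied.

a_1=T, a_2=T, a_3=F, a_4=F, a_5=F, a_6=F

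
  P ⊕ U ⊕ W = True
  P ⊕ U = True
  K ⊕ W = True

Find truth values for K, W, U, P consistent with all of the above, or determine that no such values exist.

K: True, W: False, U: False, P: True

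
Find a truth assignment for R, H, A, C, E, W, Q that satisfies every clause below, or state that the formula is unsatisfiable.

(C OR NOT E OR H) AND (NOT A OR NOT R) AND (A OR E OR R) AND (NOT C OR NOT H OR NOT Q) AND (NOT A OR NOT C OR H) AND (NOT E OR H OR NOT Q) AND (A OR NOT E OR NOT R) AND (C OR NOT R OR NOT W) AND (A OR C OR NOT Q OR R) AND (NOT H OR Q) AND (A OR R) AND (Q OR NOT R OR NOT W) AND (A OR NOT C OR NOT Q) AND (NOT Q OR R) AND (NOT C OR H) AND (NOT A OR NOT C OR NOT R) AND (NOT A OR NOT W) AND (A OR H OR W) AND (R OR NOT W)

Set R = False.
  then (A OR R) forces A = True.
  then (NOT Q OR R) forces Q = False.
  then (NOT A OR NOT W) forces W = False.
  then (NOT H OR Q) forces H = False.
  then (NOT C OR H) forces C = False.
  then (C OR NOT E OR H) forces E = False.
All clauses satisfied.

R=F, H=F, A=T, C=F, E=F, W=F, Q=F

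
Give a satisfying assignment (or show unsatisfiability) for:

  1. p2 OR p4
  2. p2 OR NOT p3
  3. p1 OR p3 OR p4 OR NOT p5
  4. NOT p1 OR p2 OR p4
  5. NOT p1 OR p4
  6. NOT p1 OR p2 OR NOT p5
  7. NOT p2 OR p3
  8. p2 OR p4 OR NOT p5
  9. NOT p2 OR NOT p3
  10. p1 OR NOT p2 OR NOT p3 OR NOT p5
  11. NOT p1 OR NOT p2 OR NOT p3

p1=F; p2=F; p3=F; p4=T; p5=F

Set p1 = False.
Set p2 = False.
  then (p2 OR p4) forces p4 = True.
  then (p2 OR NOT p3) forces p3 = False.
Set p5 = False.
All clauses satisfied.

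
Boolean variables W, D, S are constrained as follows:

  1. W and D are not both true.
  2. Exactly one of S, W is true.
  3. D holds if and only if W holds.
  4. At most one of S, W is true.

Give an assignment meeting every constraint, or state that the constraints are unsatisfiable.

W: False, D: False, S: True

  (1) W=F, D=F — not both ✓
  (2) {S, W}: 1 true — exactly one ✓
  (3) D=F, W=F — same ✓
  (4) {S, W}: 1 true — at most one ✓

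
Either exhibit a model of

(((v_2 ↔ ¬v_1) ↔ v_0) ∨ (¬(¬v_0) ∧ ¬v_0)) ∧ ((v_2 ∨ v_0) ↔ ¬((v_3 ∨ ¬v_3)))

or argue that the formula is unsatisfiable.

v_0 = False, v_1 = False, v_2 = False, v_3 = True

  ((v_2 ↔ ¬v_1) ↔ v_0) ∨ (¬(¬v_0) ∧ ¬v_0) = True
    (v_2 ↔ ¬v_1) ↔ v_0 = True
      v_2 ↔ ¬v_1 = False
        ¬v_1 = True
    ¬(¬v_0) ∧ ¬v_0 = False
      ¬(¬v_0) = False
        ¬v_0 = True
      ¬v_0 = True
  (v_2 ∨ v_0) ↔ ¬((v_3 ∨ ¬v_3)) = True
    v_2 ∨ v_0 = False
    ¬((v_3 ∨ ¬v_3)) = False
      v_3 ∨ ¬v_3 = True
        ¬v_3 = False
Both conjuncts True, so the formula holds.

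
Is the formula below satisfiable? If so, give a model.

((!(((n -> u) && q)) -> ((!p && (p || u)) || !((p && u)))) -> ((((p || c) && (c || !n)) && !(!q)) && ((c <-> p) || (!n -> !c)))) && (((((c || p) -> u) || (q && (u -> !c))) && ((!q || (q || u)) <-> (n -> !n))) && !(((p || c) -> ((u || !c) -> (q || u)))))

UNSATISFIABLE

Case q = True: the conjunct !(((p || c) -> ((u || !c) -> (q || u)))) becomes !(((p || c) -> True)) = False.
Case q = False: the formula simplifies to !(((!p && (p || u)) || !((p && u)))) && ((((c || p) -> u) && (n -> !n)) && !(((p || c) -> ((u || !c) -> u)))).
  u = True: the conjunct !(((p || c) -> ((u || !c) -> u))) becomes !(((p || c) -> True)) = False.
  u = False: the conjunct !(((!p && (p || u)) || !((p && u)))) becomes !(((!p && p) || True)) = False.
Both cases fail — unsatisfiable.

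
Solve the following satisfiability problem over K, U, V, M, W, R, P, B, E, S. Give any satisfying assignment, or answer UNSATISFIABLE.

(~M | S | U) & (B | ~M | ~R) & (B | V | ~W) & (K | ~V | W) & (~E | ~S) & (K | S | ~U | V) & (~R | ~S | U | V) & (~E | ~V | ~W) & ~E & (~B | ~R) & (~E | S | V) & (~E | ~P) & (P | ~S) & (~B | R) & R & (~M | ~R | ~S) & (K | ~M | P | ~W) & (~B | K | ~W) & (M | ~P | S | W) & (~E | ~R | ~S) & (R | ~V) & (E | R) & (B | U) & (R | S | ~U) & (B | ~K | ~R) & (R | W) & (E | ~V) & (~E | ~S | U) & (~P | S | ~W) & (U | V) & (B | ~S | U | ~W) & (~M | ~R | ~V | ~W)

Unit clause (~E) forces E = False.
Unit clause (R) forces R = True.
In (E | ~V) only ~V is left, so V = False.
In (U | V) only U is left, so U = True.
In (~B | ~R) only ~B is left, so B = False.
In (B | ~K | ~R) only ~K is left, so K = False.
In (B | ~M | ~R) only ~M is left, so M = False.
In (B | V | ~W) only ~W is left, so W = False.
In (K | S | ~U | V) only S is left, so S = True.
In (P | ~S) only P is left, so P = True.
All clauses satisfied.

K = False, U = True, V = False, M = False, W = False, R = True, P = True, B = False, E = False, S = True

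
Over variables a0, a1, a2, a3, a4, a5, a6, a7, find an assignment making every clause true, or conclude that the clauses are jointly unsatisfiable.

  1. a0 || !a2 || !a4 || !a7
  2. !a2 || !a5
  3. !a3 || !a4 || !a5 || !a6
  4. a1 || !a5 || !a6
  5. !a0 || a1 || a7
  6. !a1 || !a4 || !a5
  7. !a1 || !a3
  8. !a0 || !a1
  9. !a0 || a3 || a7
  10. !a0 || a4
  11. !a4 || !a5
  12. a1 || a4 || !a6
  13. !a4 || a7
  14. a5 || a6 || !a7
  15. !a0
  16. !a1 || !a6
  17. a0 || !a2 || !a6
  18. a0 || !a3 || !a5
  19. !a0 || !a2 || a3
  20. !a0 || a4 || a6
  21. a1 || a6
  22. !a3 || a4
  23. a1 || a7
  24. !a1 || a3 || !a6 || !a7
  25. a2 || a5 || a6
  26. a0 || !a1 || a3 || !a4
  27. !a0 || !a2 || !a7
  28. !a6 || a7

Unit clause (!a0) forces a0 = False.
Set a1 = False.
  then (a1 || a6) forces a6 = True.
  then (a1 || a7) forces a7 = True.
  then (a1 || !a5 || !a6) forces a5 = False.
  then (a1 || a4 || !a6) forces a4 = True.
  then (a0 || !a2 || !a6) forces a2 = False.
Set a3 = True.
All clauses satisfied.

a0 = False, a1 = False, a2 = False, a3 = True, a4 = True, a5 = False, a6 = True, a7 = True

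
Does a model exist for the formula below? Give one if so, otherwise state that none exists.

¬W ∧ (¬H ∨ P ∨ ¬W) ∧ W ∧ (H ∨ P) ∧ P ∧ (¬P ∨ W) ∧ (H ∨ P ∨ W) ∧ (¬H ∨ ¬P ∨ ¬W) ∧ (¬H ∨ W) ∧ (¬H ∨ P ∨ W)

The formula is unsatisfiable.

Case W = True:
  Clause (¬W) is falsified — contradiction.
Case W = False:
  Clause (W) is falsified — contradiction.
Both cases fail, so the formula is unsatisfiable.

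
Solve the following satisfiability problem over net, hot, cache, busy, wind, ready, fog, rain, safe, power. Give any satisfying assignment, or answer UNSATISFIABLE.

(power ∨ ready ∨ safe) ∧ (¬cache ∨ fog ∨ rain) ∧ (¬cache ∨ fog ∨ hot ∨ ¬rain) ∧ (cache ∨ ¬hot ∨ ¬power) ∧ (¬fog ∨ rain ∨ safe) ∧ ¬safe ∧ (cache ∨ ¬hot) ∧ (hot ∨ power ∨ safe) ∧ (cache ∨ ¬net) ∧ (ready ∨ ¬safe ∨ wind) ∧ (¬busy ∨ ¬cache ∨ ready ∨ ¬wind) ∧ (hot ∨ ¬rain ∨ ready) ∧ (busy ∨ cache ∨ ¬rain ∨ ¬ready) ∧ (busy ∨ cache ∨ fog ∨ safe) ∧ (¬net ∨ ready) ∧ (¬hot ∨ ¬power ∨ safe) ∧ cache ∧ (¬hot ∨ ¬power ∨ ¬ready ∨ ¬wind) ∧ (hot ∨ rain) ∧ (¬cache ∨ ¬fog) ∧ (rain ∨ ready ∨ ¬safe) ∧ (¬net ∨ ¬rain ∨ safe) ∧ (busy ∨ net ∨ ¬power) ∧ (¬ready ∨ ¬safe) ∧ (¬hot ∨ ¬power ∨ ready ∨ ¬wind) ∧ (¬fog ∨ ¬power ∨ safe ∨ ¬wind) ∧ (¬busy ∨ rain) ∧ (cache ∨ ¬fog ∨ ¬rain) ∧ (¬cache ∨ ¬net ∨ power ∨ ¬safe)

net=F, hot=T, cache=T, busy=F, wind=F, ready=T, fog=F, rain=T, safe=F, power=F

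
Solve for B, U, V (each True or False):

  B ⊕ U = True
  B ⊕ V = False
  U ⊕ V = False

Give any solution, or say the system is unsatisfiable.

Adding constraints 1, 2, 3 mod 2: every variable appears an even number of times on the left, so the left side is 0.
But the right sides sum to 1 (mod 2). 0 ≠ 1 — the system is inconsistent.

No satisfying assignment exists.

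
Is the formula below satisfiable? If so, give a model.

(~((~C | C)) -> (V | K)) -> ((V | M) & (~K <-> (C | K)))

K = False; V = True; M = True; C = True

  (~((~C | C)) -> (V | K)) -> ((V | M) & (~K <-> (C | K))) = True
    ~((~C | C)) -> (V | K) = True
      ~((~C | C)) = False
        ~C | C = True
          ~C = False
      V | K = True
    (V | M) & (~K <-> (C | K)) = True
      V | M = True
      ~K <-> (C | K) = True
        ~K = True
        C | K = True
The formula evaluates to True.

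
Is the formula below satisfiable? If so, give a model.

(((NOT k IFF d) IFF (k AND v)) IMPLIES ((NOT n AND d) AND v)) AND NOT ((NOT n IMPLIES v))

v=F; k=F; d=T; n=F

  ((NOT k IFF d) IFF (k AND v)) IMPLIES ((NOT n AND d) AND v) = True
    (NOT k IFF d) IFF (k AND v) = False
      NOT k IFF d = True
        NOT k = True
      k AND v = False
    (NOT n AND d) AND v = False
      NOT n AND d = True
        NOT n = True
  NOT ((NOT n IMPLIES v)) = True
    NOT n IMPLIES v = False
      NOT n = True
Both conjuncts True, so the formula holds.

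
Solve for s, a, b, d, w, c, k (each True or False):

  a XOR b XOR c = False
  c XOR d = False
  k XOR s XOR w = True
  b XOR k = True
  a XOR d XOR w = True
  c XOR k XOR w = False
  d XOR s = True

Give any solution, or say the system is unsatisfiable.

s = True; a = False; b = False; d = False; w = True; c = False; k = True

a XOR b XOR c = F XOR F XOR F = False ✓
c XOR d = F XOR F = False ✓
k XOR s XOR w = T XOR T XOR T = True ✓
b XOR k = F XOR T = True ✓
a XOR d XOR w = F XOR F XOR T = True ✓
c XOR k XOR w = F XOR T XOR T = False ✓
d XOR s = F XOR T = True ✓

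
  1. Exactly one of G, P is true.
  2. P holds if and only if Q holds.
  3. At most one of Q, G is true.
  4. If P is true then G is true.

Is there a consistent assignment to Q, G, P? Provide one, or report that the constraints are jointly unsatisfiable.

Q = False, G = True, P = False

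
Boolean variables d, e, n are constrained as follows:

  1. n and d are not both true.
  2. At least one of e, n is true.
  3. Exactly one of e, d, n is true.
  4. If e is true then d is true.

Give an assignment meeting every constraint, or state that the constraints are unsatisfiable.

d=F, e=F, n=T

  (1) n=T, d=F — not both ✓
  (2) {e, n}: 1 true — at least one ✓
  (3) {e, d, n}: 1 true — exactly one ✓
  (4) e=F ⇒ d: vacuous ✓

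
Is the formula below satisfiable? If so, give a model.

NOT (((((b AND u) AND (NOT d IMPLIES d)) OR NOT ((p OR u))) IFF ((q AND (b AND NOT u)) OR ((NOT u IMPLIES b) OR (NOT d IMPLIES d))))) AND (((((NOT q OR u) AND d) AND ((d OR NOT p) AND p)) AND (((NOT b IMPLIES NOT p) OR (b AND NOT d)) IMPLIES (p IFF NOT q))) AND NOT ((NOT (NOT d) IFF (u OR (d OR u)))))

Case d = True: the conjunct NOT ((NOT (NOT d) IFF (u OR (d OR u)))) becomes NOT ((True IFF True)) = False.
Case d = False: the conjunct d is False.
Both cases fail — unsatisfiable.

The formula is unsatisfiable.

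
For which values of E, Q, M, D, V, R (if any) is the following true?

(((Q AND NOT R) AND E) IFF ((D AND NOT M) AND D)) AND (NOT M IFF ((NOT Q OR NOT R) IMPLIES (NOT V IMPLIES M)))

E: False, Q: False, M: False, D: False, V: True, R: False

  ((Q AND NOT R) AND E) IFF ((D AND NOT M) AND D) = True
    (Q AND NOT R) AND E = False
      Q AND NOT R = False
        NOT R = True
    (D AND NOT M) AND D = False
      D AND NOT M = False
        NOT M = True
  NOT M IFF ((NOT Q OR NOT R) IMPLIES (NOT V IMPLIES M)) = True
    NOT M = True
    (NOT Q OR NOT R) IMPLIES (NOT V IMPLIES M) = True
      NOT Q OR NOT R = True
        NOT Q = True
        NOT R = True
      NOT V IMPLIES M = True
        NOT V = False
Both conjuncts True, so the formula holds.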